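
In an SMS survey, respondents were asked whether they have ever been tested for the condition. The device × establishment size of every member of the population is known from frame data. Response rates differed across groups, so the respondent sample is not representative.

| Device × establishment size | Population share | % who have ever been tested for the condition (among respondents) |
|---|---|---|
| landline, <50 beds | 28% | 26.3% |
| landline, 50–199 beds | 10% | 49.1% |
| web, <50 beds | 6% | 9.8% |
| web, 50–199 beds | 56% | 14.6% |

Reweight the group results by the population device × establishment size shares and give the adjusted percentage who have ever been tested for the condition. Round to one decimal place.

Post-stratification weights by population share, not respondent share:
  landline, <50 beds: 0.28 × 26.3 = 7.364
  landline, 50–199 beds: 0.1 × 49.1 = 4.91
  web, <50 beds: 0.06 × 9.8 = 0.588
  web, 50–199 beds: 0.56 × 14.6 = 8.176
Post-stratified estimate = 21.038 → 21.0%.

21.0%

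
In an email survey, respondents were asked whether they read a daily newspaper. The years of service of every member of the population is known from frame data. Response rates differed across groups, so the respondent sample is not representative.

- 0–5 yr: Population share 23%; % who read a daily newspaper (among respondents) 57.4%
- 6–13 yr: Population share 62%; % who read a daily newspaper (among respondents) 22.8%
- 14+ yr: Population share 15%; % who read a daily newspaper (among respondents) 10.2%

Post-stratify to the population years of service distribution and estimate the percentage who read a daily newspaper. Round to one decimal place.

Post-stratification weights by population share, not respondent share:
  0–5 yr: 0.23 × 57.4 = 13.202
  6–13 yr: 0.62 × 22.8 = 14.136
  14+ yr: 0.15 × 10.2 = 1.53
Post-stratified estimate = 28.868 → 28.9%.

28.9%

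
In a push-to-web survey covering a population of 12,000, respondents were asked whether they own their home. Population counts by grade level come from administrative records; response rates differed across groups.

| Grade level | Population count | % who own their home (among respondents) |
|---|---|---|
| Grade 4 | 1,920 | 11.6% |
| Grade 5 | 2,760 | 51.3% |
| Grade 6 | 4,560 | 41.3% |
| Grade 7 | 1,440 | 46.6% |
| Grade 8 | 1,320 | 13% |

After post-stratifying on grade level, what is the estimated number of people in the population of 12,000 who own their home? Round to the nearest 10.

Estimated count per cell = population count × respondent percentage:
  Grade 4: 1,920 × 11.6% = 222.72
  Grade 5: 2,760 × 51.3% = 1415.88
  Grade 6: 4,560 × 41.3% = 1883.28
  Grade 7: 1,440 × 46.6% = 671.04
  Grade 8: 1,320 × 13% = 171.6
Estimated total = 4364.52 → 4,360.

4,360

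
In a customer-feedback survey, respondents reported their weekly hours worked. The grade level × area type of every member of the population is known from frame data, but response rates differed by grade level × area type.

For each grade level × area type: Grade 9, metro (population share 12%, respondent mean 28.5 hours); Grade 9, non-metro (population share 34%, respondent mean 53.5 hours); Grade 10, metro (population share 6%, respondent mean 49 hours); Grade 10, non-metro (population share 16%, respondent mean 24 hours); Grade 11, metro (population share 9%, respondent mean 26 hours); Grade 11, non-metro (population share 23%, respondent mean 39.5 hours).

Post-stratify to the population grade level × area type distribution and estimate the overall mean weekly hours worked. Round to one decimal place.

39.8

Post-stratification weights by population share, not respondent share:
  Grade 9, metro: 0.12 × 28.5 = 3.42
  Grade 9, non-metro: 0.34 × 53.5 = 18.19
  Grade 10, metro: 0.06 × 49 = 2.94
  Grade 10, non-metro: 0.16 × 24 = 3.84
  Grade 11, metro: 0.09 × 26 = 2.34
  Grade 11, non-metro: 0.23 × 39.5 = 9.085
Post-stratified estimate = 39.815 → 39.8.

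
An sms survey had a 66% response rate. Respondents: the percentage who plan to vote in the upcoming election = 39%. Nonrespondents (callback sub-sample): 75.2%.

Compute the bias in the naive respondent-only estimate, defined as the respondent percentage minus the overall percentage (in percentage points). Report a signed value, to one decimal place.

Nonresponse fraction = 1 − 0.66 = 0.34.
Bias = (nonresponse fraction) × (respondent percentage − nonrespondent percentage)
     = 0.34 × (39 − 75.2) = 0.34 × -36.2 = -12.308.

-12.3 percentage points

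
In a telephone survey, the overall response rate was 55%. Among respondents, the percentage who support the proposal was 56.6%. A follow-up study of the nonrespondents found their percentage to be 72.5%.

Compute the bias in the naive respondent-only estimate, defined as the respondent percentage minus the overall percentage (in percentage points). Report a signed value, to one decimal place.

Nonresponse fraction = 1 − 0.55 = 0.45.
Bias = (nonresponse fraction) × (respondent percentage − nonrespondent percentage)
     = 0.45 × (56.6 − 72.5) = 0.45 × -15.9 = -7.155.

-7.2 percentage points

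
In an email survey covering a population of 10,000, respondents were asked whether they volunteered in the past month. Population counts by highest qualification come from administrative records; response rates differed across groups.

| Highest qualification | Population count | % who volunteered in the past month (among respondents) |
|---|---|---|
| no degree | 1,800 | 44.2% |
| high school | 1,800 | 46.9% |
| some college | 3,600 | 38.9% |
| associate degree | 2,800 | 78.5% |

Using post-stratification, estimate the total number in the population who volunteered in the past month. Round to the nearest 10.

5,240

Estimated count per cell = population count × respondent percentage:
  no degree: 1,800 × 44.2% = 795.6
  high school: 1,800 × 46.9% = 844.2
  some college: 3,600 × 38.9% = 1400.4
  associate degree: 2,800 × 78.5% = 2198
Estimated total = 5238.2 → 5,240.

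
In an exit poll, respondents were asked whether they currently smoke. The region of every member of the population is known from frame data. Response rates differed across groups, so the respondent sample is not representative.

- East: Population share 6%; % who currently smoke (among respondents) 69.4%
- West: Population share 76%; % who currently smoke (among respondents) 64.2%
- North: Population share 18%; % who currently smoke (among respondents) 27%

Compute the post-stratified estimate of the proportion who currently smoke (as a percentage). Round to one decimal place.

Reweight to the known region distribution:
  East: 0.06 × 69.4 = 4.164
  West: 0.76 × 64.2 = 48.792
  North: 0.18 × 27 = 4.86
Post-stratified estimate = 57.816 → 57.8%.

57.8%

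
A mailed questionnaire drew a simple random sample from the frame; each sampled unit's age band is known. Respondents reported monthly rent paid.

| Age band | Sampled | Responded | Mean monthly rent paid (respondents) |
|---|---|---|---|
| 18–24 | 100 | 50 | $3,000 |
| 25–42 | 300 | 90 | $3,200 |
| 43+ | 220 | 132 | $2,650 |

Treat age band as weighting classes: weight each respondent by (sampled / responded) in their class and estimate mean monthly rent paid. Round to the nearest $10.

Class response rates: 18–24 50/100 = 50%, 25–42 90/300 = 30%, 43+ 132/220 = 60%.
With weight = n_sampled/n_responded per class, the weighted class total is n_sampled:
  18–24: 100 × 3000 = 300,000
  25–42: 300 × 3200 = 960,000
  43+: 220 × 2650 = 583,000
Adjusted estimate = 1,843,000 / 620 = 2972.58 → $2,970.

$2,970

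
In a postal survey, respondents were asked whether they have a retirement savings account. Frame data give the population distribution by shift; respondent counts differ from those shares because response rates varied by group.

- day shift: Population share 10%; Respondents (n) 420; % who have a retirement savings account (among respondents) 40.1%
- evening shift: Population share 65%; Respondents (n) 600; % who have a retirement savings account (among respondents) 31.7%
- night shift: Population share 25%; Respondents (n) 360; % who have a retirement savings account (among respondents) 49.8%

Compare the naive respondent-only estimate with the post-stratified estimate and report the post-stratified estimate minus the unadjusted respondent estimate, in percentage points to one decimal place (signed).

-1.9 percentage points

Unadjusted (pooled respondent) estimate weights by respondent counts:
  (420/1380)×40.1 + (600/1380)×31.7 + (360/1380)×49.8 = 38.9783%
Reweighting by population shift shares:
  0.1×40.1 + 0.65×31.7 + 0.25×49.8 = 37.065%
Difference = 37.065 − 38.9783 = -1.9133 pp.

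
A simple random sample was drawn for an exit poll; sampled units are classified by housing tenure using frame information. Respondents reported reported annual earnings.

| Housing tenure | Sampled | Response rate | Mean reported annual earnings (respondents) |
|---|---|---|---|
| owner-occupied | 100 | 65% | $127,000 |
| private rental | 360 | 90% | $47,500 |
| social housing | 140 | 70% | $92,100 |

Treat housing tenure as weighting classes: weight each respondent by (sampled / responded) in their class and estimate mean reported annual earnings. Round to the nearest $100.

$71,200

Each respondent's weight = sampled/responded in their class; summing within a class gives n_sampled, so:
  owner-occupied: 100 × 127,000 = 12,700,000
  private rental: 360 × 47,500 = 17,100,000
  social housing: 140 × 92,100 = 12,894,000
Adjusted estimate = 42,694,000 / 600 = 71156.7 → $71,200.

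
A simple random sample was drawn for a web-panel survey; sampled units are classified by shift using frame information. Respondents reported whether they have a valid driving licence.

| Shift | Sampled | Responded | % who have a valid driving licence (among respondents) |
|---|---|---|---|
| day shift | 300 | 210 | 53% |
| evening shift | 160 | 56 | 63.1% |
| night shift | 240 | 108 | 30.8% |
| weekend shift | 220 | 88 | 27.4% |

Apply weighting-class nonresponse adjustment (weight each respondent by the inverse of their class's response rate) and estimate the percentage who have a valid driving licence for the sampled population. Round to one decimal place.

Response rates by class: day shift 210/300 = 70%, evening shift 56/160 = 35%, night shift 108/240 = 45%, weekend shift 88/220 = 40%.
With weight = n_sampled/n_responded per class, the weighted class total is n_sampled:
  day shift: 300 × 53 = 15,900
  evening shift: 160 × 63.1 = 10,096
  night shift: 240 × 30.8 = 7392
  weekend shift: 220 × 27.4 = 6028
Adjusted estimate = 39,416 / 920 = 42.8435 → 42.8%.

42.8%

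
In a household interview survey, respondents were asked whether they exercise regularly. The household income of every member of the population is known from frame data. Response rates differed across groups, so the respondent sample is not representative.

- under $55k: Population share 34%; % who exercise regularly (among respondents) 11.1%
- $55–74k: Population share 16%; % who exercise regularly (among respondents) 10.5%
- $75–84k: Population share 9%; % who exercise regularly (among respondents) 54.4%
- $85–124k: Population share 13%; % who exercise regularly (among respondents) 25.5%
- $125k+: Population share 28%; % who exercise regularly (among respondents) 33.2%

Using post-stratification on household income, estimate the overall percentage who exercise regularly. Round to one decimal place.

Post-stratification weights by population share, not respondent share:
  under $55k: 0.34 × 11.1 = 3.774
  $55–74k: 0.16 × 10.5 = 1.68
  $75–84k: 0.09 × 54.4 = 4.896
  $85–124k: 0.13 × 25.5 = 3.315
  $125k+: 0.28 × 33.2 = 9.296
Post-stratified estimate = 22.961 → 23.0%.

23.0%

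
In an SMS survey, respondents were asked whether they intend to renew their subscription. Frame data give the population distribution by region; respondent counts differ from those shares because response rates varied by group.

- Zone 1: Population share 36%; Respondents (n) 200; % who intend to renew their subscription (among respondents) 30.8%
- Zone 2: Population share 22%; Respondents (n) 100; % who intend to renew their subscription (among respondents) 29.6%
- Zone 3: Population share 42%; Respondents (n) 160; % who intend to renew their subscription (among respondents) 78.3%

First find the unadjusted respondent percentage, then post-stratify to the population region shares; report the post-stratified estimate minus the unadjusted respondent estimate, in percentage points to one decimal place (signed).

+3.4 percentage points

Unadjusted (pooled respondent) estimate weights by respondent counts:
  (200/460)×30.8 + (100/460)×29.6 + (160/460)×78.3 = 47.0609%
Reweighting by population region shares:
  0.36×30.8 + 0.22×29.6 + 0.42×78.3 = 50.486%
Difference = 50.486 − 47.0609 = 3.4251 pp.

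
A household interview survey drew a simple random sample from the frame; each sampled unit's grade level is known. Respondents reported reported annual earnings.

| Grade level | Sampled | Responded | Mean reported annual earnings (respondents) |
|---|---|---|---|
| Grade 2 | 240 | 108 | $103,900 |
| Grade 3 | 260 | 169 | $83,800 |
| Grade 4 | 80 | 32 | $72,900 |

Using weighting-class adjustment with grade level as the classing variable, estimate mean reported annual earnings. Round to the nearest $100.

$90,600

Class response rates: Grade 2 108/240 = 45%, Grade 3 169/260 = 65%, Grade 4 32/80 = 40%.
Inverse-response-rate weighting restores each class to its sampled count, so class totals weight by n_sampled:
  Grade 2: 240 × 103,900 = 24,936,000
  Grade 3: 260 × 83,800 = 21,788,000
  Grade 4: 80 × 72,900 = 5,832,000
Adjusted estimate = 52,556,000 / 580 = 90613.8 → $90,600.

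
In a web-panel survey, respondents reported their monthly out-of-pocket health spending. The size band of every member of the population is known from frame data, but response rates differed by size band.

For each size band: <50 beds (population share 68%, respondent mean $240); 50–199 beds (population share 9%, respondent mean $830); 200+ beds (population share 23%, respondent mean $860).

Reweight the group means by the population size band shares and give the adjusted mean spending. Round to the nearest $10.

$440

Weight each group's respondent value by its population share:
  <50 beds: 0.68 × 240 = 163.2
  50–199 beds: 0.09 × 830 = 74.7
  200+ beds: 0.23 × 860 = 197.8
Post-stratified estimate = 435.7 → $440.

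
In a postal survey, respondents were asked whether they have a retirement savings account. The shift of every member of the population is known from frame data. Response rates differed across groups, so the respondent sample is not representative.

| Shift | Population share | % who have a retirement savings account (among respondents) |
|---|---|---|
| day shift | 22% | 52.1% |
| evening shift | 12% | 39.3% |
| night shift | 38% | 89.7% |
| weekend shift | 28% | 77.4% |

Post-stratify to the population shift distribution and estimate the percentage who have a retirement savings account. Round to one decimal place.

Each cell contributes population-share × respondent value:
  day shift: 0.22 × 52.1 = 11.462
  evening shift: 0.12 × 39.3 = 4.716
  night shift: 0.38 × 89.7 = 34.086
  weekend shift: 0.28 × 77.4 = 21.672
Post-stratified estimate = 71.936 → 71.9%.

71.9%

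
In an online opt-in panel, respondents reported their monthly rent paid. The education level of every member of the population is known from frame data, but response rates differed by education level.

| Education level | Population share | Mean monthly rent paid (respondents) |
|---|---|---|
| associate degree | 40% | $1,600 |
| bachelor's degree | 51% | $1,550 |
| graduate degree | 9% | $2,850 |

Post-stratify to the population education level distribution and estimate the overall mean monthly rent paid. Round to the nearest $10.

$1,690

Weight each group's respondent value by its population share:
  associate degree: 0.4 × 1600 = 640
  bachelor's degree: 0.51 × 1550 = 790.5
  graduate degree: 0.09 × 2850 = 256.5
Post-stratified estimate = 1687 → $1,690.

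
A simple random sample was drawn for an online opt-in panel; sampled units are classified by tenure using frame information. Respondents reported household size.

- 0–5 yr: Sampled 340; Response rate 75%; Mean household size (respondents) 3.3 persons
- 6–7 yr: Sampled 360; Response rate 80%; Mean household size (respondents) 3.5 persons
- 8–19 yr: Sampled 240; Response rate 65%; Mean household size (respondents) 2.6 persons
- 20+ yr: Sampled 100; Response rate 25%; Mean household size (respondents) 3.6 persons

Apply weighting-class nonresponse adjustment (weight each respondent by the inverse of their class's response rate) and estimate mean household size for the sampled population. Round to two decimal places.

3.24

Each respondent's weight = sampled/responded in their class; summing within a class gives n_sampled, so:
  0–5 yr: 340 × 3.3 = 1122
  6–7 yr: 360 × 3.5 = 1260
  8–19 yr: 240 × 2.6 = 624
  20+ yr: 100 × 3.6 = 360
Adjusted estimate = 3366 / 1,040 = 3.23654 → 3.24.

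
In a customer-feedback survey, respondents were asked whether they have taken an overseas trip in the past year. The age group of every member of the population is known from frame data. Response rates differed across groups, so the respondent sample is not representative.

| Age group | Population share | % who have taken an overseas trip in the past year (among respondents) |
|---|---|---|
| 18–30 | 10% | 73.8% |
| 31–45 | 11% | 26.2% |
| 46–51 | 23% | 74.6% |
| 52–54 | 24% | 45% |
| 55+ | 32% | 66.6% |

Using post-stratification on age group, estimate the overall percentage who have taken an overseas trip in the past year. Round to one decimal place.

59.5%

Post-stratification weights by population share, not respondent share:
  18–30: 0.1 × 73.8 = 7.38
  31–45: 0.11 × 26.2 = 2.882
  46–51: 0.23 × 74.6 = 17.158
  52–54: 0.24 × 45 = 10.8
  55+: 0.32 × 66.6 = 21.312
Post-stratified estimate = 59.532 → 59.5%.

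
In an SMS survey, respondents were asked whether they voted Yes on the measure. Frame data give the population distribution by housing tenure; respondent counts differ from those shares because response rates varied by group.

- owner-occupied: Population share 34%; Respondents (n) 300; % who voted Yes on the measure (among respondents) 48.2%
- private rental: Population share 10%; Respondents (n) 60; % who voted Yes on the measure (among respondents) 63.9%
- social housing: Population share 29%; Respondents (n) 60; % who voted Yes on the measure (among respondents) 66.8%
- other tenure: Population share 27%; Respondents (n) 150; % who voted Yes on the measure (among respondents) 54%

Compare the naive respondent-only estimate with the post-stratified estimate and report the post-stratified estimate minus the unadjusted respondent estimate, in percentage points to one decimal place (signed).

Naive respondent-only estimate (weights = respondent counts):
  (300/570)×48.2 + (60/570)×63.9 + (60/570)×66.8 + (150/570)×54 = 53.3368%
Post-stratifying to population shares instead:
  0.34×48.2 + 0.1×63.9 + 0.29×66.8 + 0.27×54 = 56.73%
Difference = 56.73 − 53.3368 = 3.3932 pp.

+3.4 percentage points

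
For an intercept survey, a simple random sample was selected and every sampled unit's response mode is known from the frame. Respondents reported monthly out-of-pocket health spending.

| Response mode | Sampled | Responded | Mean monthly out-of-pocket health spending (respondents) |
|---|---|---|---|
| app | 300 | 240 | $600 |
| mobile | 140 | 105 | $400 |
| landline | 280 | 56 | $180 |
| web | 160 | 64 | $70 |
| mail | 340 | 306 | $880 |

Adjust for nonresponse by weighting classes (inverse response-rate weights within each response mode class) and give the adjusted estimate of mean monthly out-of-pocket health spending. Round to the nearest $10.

$490

Class response rates: app 240/300 = 80%, mobile 105/140 = 75%, landline 56/280 = 20%, web 64/160 = 40%, mail 306/340 = 90%.
With weight = n_sampled/n_responded per class, the weighted class total is n_sampled:
  app: 300 × 600 = 180,000
  mobile: 140 × 400 = 56,000
  landline: 280 × 180 = 50,400
  web: 160 × 70 = 11,200
  mail: 340 × 880 = 299,200
Adjusted estimate = 596,800 / 1,220 = 489.18 → $490.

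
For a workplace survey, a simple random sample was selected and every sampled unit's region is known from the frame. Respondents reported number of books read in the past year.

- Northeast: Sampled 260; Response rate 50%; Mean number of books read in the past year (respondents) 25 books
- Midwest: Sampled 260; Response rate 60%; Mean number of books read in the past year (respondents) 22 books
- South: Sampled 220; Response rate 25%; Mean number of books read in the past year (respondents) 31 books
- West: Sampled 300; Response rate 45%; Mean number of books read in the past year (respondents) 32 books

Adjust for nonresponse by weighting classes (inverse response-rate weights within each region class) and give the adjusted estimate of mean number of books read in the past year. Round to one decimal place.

27.5

With weight = n_sampled/n_responded per class, the weighted class total is n_sampled:
  Northeast: 260 × 25 = 6500
  Midwest: 260 × 22 = 5720
  South: 220 × 31 = 6820
  West: 300 × 32 = 9600
Adjusted estimate = 28,640 / 1,040 = 27.5385 → 27.5.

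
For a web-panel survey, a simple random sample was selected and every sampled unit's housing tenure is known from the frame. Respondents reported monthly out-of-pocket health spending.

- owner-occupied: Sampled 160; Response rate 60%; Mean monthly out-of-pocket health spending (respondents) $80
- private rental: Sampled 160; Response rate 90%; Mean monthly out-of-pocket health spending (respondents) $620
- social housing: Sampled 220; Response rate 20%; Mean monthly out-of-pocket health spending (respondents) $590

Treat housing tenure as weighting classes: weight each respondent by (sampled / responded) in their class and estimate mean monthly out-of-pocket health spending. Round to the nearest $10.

$450

With weight = n_sampled/n_responded per class, the weighted class total is n_sampled:
  owner-occupied: 160 × 80 = 12,800
  private rental: 160 × 620 = 99,200
  social housing: 220 × 590 = 129,800
Adjusted estimate = 241,800 / 540 = 447.778 → $450.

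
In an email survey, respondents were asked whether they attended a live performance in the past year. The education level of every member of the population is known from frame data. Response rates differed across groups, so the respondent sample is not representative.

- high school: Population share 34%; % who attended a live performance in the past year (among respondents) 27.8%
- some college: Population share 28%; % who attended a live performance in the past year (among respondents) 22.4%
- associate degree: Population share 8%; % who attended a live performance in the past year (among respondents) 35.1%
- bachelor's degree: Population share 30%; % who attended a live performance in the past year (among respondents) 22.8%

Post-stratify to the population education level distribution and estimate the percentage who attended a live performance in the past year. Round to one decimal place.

25.4%

Each cell contributes population-share × respondent value:
  high school: 0.34 × 27.8 = 9.452
  some college: 0.28 × 22.4 = 6.272
  associate degree: 0.08 × 35.1 = 2.808
  bachelor's degree: 0.3 × 22.8 = 6.84
Post-stratified estimate = 25.372 → 25.4%.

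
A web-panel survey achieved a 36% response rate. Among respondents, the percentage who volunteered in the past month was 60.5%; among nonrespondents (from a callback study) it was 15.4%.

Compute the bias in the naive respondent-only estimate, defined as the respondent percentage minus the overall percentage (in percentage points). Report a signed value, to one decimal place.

Nonresponse fraction = 1 − 0.36 = 0.64.
Bias = (nonresponse fraction) × (respondent percentage − nonrespondent percentage)
     = 0.64 × (60.5 − 15.4) = 0.64 × 45.1 = 28.864.

+28.9 percentage points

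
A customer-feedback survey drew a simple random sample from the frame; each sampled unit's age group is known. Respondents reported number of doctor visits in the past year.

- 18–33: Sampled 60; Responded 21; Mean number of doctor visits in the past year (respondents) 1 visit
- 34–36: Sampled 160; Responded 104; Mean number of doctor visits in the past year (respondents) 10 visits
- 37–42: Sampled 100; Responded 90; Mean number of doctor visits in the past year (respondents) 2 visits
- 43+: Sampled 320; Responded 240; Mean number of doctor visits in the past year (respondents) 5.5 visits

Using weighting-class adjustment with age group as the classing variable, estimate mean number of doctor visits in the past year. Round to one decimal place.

Response rates by class: 18–33 21/60 = 35%, 34–36 104/160 = 65%, 37–42 90/100 = 90%, 43+ 240/320 = 75%.
Weighting each respondent by the inverse class response rate inflates each class back to its sampled size, so the class weight is n_sampled:
  18–33: 60 × 1 = 60
  34–36: 160 × 10 = 1600
  37–42: 100 × 2 = 200
  43+: 320 × 5.5 = 1760
Adjusted estimate = 3620 / 640 = 5.65625 → 5.7.

5.7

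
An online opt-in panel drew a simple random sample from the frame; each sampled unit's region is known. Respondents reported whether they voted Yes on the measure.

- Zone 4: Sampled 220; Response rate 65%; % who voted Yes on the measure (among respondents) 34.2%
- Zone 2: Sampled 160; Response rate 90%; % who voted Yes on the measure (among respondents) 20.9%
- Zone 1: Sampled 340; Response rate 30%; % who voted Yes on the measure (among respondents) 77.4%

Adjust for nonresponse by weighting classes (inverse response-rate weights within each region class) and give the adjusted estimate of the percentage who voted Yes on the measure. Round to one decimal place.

51.6%

Each respondent's weight = sampled/responded in their class; summing within a class gives n_sampled, so:
  Zone 4: 220 × 34.2 = 7524
  Zone 2: 160 × 20.9 = 3344
  Zone 1: 340 × 77.4 = 26316
Adjusted estimate = 37184 / 720 = 51.6444 → 51.6%.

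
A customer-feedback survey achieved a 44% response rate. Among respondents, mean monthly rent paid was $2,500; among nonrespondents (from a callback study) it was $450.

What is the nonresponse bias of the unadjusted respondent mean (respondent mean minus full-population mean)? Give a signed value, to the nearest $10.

+$1,150

Nonresponse fraction = 1 − 0.44 = 0.56.
Bias = (nonresponse fraction) × (respondent mean − nonrespondent mean)
     = 0.56 × (2500 − 450) = 0.56 × 2050 = 1148.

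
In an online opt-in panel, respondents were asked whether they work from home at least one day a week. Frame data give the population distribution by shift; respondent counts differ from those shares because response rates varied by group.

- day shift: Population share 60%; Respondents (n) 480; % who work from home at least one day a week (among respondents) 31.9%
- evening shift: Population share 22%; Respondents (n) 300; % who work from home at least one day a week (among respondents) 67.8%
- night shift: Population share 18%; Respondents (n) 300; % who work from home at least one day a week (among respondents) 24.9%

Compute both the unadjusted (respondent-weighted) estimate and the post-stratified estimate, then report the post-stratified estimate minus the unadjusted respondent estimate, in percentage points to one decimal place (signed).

-1.4 percentage points

Naive respondent-only estimate (weights = respondent counts):
  (480/1080)×31.9 + (300/1080)×67.8 + (300/1080)×24.9 = 39.9278%
Post-stratifying to population shares instead:
  0.6×31.9 + 0.22×67.8 + 0.18×24.9 = 38.538%
Difference = 38.538 − 39.9278 = -1.3898 pp.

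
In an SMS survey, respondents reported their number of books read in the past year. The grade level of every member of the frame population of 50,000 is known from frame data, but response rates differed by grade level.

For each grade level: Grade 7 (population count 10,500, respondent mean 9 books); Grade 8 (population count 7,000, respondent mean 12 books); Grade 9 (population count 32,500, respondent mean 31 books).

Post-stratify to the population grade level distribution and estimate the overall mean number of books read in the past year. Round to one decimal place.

23.7

Reweight to the known grade level distribution:
  Grade 7: (10,500/50,000) × 9 = 1.89
  Grade 8: (7,000/50,000) × 12 = 1.68
  Grade 9: (32,500/50,000) × 31 = 20.15
Post-stratified estimate = 23.72 → 23.7.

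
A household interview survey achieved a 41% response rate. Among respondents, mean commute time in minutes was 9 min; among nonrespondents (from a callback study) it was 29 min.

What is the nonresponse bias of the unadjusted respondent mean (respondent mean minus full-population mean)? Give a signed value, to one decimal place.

-11.8

Nonresponse fraction = 1 − 0.41 = 0.59.
Bias = (nonresponse fraction) × (respondent mean − nonrespondent mean)
     = 0.59 × (9 − 29) = 0.59 × -20 = -11.8.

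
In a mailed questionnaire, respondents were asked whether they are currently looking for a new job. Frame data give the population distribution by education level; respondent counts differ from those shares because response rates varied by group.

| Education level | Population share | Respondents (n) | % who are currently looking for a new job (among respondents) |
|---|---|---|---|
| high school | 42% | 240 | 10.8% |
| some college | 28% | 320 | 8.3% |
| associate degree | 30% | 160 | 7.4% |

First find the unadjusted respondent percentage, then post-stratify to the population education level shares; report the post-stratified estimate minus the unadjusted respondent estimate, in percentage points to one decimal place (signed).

+0.1 percentage points

Naive respondent-only estimate (weights = respondent counts):
  (240/720)×10.8 + (320/720)×8.3 + (160/720)×7.4 = 8.9333%
Post-stratified estimate weights by population shares:
  0.42×10.8 + 0.28×8.3 + 0.3×7.4 = 9.08%
Difference = 9.08 − 8.9333 = 0.1467 pp.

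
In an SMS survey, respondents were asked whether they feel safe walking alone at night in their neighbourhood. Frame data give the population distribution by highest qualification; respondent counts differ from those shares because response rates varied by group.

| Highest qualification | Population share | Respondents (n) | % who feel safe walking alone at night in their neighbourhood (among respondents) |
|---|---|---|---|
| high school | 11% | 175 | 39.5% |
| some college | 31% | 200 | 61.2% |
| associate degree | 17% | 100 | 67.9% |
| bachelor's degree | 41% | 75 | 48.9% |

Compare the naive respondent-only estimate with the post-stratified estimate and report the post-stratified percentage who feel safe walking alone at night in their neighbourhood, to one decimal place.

54.9%

Unadjusted (pooled respondent) estimate weights by respondent counts:
  (175/550)×39.5 + (200/550)×61.2 + (100/550)×67.9 + (75/550)×48.9 = 53.8364%
Post-stratifying to population shares instead:
  0.11×39.5 + 0.31×61.2 + 0.17×67.9 + 0.41×48.9 = 54.909%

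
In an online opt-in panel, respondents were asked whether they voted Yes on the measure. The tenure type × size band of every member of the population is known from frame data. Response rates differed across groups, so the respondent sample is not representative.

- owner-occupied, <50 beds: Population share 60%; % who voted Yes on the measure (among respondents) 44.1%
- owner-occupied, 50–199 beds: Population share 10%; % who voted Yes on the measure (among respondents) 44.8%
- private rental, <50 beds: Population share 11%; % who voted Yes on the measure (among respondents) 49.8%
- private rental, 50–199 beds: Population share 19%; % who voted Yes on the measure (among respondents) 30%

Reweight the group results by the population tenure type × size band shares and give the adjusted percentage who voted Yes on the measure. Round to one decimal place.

Each cell contributes population-share × respondent value:
  owner-occupied, <50 beds: 0.6 × 44.1 = 26.46
  owner-occupied, 50–199 beds: 0.1 × 44.8 = 4.48
  private rental, <50 beds: 0.11 × 49.8 = 5.478
  private rental, 50–199 beds: 0.19 × 30 = 5.7
Post-stratified estimate = 42.118 → 42.1%.

42.1%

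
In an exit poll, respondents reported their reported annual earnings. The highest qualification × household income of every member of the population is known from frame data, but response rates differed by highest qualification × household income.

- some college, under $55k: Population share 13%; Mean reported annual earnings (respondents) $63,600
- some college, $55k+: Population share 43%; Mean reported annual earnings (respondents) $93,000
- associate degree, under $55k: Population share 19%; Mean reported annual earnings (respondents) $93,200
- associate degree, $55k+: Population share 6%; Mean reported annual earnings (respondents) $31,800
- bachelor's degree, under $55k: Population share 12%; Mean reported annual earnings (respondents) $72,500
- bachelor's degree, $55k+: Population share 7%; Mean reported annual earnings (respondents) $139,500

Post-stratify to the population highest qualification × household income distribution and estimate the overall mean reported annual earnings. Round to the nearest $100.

$86,300

Each cell contributes population-share × respondent value:
  some college, under $55k: 0.13 × 63,600 = 8268
  some college, $55k+: 0.43 × 93,000 = 39,990
  associate degree, under $55k: 0.19 × 93,200 = 17,708
  associate degree, $55k+: 0.06 × 31,800 = 1908
  bachelor's degree, under $55k: 0.12 × 72,500 = 8700
  bachelor's degree, $55k+: 0.07 × 139,500 = 9765
Post-stratified estimate = 86,339 → $86,300.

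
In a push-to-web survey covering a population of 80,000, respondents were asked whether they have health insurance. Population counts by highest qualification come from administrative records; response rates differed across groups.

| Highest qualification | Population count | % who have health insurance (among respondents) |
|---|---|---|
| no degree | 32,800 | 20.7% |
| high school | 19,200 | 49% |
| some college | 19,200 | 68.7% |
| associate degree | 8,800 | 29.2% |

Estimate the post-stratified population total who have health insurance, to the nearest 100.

32,000

Apply each group's respondent rate to its population count:
  no degree: 32,800 × 20.7% = 6789.6
  high school: 19,200 × 49% = 9408
  some college: 19,200 × 68.7% = 13190.4
  associate degree: 8,800 × 29.2% = 2569.6
Estimated total = 31957.6 → 32,000.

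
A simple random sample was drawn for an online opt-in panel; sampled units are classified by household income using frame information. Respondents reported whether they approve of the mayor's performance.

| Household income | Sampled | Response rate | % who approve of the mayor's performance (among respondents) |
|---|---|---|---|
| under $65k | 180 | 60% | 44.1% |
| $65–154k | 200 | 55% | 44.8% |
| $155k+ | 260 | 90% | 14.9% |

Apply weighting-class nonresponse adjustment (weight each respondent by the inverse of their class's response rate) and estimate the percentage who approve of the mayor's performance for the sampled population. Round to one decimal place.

Weighting each respondent by the inverse class response rate inflates each class back to its sampled size, so the class weight is n_sampled:
  under $65k: 180 × 44.1 = 7938
  $65–154k: 200 × 44.8 = 8960
  $155k+: 260 × 14.9 = 3874
Adjusted estimate = 20,772 / 640 = 32.4562 → 32.5%.

32.5%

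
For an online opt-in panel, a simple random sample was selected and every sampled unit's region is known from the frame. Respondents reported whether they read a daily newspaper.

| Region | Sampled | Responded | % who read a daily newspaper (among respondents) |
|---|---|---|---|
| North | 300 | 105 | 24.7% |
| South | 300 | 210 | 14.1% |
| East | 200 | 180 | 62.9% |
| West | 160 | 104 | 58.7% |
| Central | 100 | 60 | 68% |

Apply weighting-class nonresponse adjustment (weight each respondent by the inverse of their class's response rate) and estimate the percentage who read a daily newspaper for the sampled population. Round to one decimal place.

38.1%

Class response rates: North 105/300 = 35%, South 210/300 = 70%, East 180/200 = 90%, West 104/160 = 65%, Central 60/100 = 60%.
With weight = n_sampled/n_responded per class, the weighted class total is n_sampled:
  North: 300 × 24.7 = 7410
  South: 300 × 14.1 = 4230
  East: 200 × 62.9 = 12,580
  West: 160 × 58.7 = 9392
  Central: 100 × 68 = 6800
Adjusted estimate = 40,412 / 1,060 = 38.1245 → 38.1%.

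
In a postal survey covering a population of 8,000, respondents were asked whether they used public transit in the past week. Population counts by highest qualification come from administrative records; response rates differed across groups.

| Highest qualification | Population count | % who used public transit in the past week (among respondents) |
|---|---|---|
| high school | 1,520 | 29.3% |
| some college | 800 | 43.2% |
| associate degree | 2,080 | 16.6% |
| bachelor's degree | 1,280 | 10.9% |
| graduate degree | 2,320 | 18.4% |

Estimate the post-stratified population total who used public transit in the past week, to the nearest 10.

1,700

Estimated count per cell = population count × respondent percentage:
  high school: 1,520 × 29.3% = 445.36
  some college: 800 × 43.2% = 345.6
  associate degree: 2,080 × 16.6% = 345.28
  bachelor's degree: 1,280 × 10.9% = 139.52
  graduate degree: 2,320 × 18.4% = 426.88
Estimated total = 1702.64 → 1,700.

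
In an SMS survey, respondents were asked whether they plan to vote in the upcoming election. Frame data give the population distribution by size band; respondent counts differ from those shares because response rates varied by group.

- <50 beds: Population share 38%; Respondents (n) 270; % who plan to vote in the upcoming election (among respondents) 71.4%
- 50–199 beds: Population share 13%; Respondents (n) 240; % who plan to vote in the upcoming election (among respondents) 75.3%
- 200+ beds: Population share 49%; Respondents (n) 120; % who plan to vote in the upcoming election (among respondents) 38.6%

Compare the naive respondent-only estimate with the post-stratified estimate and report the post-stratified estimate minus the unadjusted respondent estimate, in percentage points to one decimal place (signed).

-10.8 percentage points

Without adjustment, the pooled respondent share is:
  (270/630)×71.4 + (240/630)×75.3 + (120/630)×38.6 = 66.6381%
Post-stratified estimate weights by population shares:
  0.38×71.4 + 0.13×75.3 + 0.49×38.6 = 55.835%
Difference = 55.835 − 66.6381 = -10.8031 pp.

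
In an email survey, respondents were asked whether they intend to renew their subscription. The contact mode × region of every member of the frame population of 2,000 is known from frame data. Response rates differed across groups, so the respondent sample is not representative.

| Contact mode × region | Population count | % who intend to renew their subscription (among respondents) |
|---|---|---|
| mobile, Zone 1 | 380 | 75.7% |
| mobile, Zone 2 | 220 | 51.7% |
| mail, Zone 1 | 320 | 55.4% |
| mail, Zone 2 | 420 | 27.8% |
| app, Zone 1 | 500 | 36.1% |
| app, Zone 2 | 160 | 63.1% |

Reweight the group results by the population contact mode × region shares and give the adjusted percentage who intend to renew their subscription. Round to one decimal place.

48.8%

Reweight to the known contact mode × region distribution:
  mobile, Zone 1: (380/2,000) × 75.7 = 14.383
  mobile, Zone 2: (220/2,000) × 51.7 = 5.687
  mail, Zone 1: (320/2,000) × 55.4 = 8.864
  mail, Zone 2: (420/2,000) × 27.8 = 5.838
  app, Zone 1: (500/2,000) × 36.1 = 9.025
  app, Zone 2: (160/2,000) × 63.1 = 5.048
Post-stratified estimate = 48.845 → 48.8%.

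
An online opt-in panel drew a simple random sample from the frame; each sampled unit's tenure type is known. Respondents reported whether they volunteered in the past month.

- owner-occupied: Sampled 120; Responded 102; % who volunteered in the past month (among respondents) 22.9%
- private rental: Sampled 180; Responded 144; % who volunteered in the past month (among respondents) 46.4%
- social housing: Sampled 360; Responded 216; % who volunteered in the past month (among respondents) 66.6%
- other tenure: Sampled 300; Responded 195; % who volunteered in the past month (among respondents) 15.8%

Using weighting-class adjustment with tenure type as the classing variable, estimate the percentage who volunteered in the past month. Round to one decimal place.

41.5%

Class response rates: owner-occupied 102/120 = 85%, private rental 144/180 = 80%, social housing 216/360 = 60%, other tenure 195/300 = 65%.
Each respondent's weight = sampled/responded in their class; summing within a class gives n_sampled, so:
  owner-occupied: 120 × 22.9 = 2748
  private rental: 180 × 46.4 = 8352
  social housing: 360 × 66.6 = 23976
  other tenure: 300 × 15.8 = 4740
Adjusted estimate = 39,816 / 960 = 41.475 → 41.5%.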